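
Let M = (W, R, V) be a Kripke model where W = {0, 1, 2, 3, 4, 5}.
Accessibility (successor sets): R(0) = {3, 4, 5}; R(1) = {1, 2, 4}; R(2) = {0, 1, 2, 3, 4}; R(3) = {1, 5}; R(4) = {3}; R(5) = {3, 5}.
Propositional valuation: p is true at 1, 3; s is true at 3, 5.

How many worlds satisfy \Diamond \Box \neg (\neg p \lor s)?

0

Recall that \Box ψ holds at a world iff ψ holds at every accessible world, and \Diamond ψ holds iff ψ holds at some accessible world.
Let φ = \Diamond \Box \neg (\neg p \lor s). Evaluate φ at each world:
  0 (successors {3, 4, 5}): φ is false.
  1 (successors {1, 2, 4}): φ is false.
  2 (successors {0, 1, 2, 3, 4}): φ is false.
  3 (successors {1, 5}): φ is false.
  4 (successors {3}): φ is false.
  5 (successors {3, 5}): φ is false.
For instance, at 4:
  At 4: \Diamond \Box \neg (\neg p \lor s) requires \Box \neg (\neg p \lor s) at some successor in {3}.
    At 3: \Box \neg (\neg p \lor s) is false.
  So \Diamond \Box \neg (\neg p \lor s) is false at 4.
Satisfying worlds: none.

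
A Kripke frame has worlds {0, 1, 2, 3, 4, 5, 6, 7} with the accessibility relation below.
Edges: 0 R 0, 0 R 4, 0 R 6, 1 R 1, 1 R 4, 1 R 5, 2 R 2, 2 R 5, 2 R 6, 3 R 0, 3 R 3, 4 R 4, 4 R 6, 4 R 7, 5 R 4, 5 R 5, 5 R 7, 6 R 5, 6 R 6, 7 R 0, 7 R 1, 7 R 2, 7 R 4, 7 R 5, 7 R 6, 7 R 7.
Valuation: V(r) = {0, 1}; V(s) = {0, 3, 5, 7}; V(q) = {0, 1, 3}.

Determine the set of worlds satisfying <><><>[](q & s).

Recall that []ψ holds at a world iff ψ holds at every accessible world, and <>ψ holds iff ψ holds at some accessible world.
Let φ = <><><>[](q & s). Evaluate φ at each world:
  0 (successors {0, 4, 6}): φ is false.
  1 (successors {1, 4, 5}): φ is false.
  2 (successors {2, 5, 6}): φ is false.
  3 (successors {0, 3}): φ is true.
  4 (successors {4, 6, 7}): φ is false.
  5 (successors {4, 5, 7}): φ is false.
  6 (successors {5, 6}): φ is false.
  7 (successors {0, 1, 2, 4, 5, 6, 7}): φ is false.
For instance, at 2:
  At 2: <><><>[](q & s) requires <><>[](q & s) at some successor in {2, 5, 6}.
    At 2: <><>[](q & s) is false.
    At 5: <><>[](q & s) is false.
    At 6: <><>[](q & s) is false.
  So <><><>[](q & s) is false at 2.
Satisfying worlds: {3}

3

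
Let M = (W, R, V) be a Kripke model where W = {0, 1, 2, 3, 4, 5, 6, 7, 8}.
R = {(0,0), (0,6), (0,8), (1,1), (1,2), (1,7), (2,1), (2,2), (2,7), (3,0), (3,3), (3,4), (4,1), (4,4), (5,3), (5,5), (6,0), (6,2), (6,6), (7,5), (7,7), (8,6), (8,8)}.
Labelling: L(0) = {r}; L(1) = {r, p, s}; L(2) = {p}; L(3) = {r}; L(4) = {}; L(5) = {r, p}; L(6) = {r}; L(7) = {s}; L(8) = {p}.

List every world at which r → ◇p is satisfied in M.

Recall that ◇ψ holds at a world iff ψ holds at some accessible world.
Let φ = r → ◇p. Evaluate φ at each world:
  0 (successors {0, 6, 8}): φ is true.
  1 (successors {1, 2, 7}): φ is true.
  2 (successors {1, 2, 7}): φ is true.
  3 (successors {0, 3, 4}): φ is false.
  4 (successors {1, 4}): φ is true.
  5 (successors {3, 5}): φ is true.
  6 (successors {0, 2, 6}): φ is true.
  7 (successors {5, 7}): φ is true.
  8 (successors {6, 8}): φ is true.
For instance, at 3:
  At 3: r is true, ◇p is false, so r → ◇p is false.
    At 3: ◇p requires p at some successor in {0, 3, 4}.
      At 0: p is false.
      At 3: p is false.
      At 4: p is false.
    So ◇p is false at 3.
Satisfying worlds: {0, 1, 2, 4, 5, 6, 7, 8}

0, 1, 2, 4, 5, 6, 7, 8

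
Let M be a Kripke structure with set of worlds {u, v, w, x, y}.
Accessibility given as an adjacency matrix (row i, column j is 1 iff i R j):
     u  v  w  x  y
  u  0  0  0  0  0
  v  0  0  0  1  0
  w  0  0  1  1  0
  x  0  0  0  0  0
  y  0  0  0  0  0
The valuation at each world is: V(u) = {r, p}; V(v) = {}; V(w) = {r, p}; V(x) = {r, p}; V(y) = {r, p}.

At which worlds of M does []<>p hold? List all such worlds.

u, x, y

Let φ = []<>p. Evaluate φ at each world:
  u (successors ∅): φ is true.
  v (successors {x}): φ is false.
  w (successors {w, x}): φ is false.
  x (successors ∅): φ is true.
  y (successors ∅): φ is true.
For instance, at w:
  At w: []<>p requires <>p at every successor {w, x}.
    <>p fails at x, so []<>p is false at w.
      At x: no accessible worlds, so <>p is false.
Satisfying worlds: {u, x, y}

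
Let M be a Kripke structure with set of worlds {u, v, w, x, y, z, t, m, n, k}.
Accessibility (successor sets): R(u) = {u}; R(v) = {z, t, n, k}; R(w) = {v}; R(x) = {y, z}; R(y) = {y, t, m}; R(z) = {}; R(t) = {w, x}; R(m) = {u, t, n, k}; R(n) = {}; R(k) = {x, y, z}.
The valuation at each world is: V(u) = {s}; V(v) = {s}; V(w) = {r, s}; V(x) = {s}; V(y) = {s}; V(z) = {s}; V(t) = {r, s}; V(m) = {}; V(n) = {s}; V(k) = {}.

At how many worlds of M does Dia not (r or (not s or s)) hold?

Let φ = Dia not (r or (not s or s)). Evaluate φ at each world:
  u (successors {u}): φ is false.
  v (successors {z, t, n, k}): φ is false.
  w (successors {v}): φ is false.
  x (successors {y, z}): φ is false.
  y (successors {y, t, m}): φ is false.
  z (successors ∅): φ is false.
  t (successors {w, x}): φ is false.
  m (successors {u, t, n, k}): φ is false.
  n (successors ∅): φ is false.
  k (successors {x, y, z}): φ is false.
For instance, at y:
  At y: Dia not (r or (not s or s)) requires not (r or (not s or s)) at some successor in {y, t, m}.
    At y: not (r or (not s or s)) is false.
    At t: not (r or (not s or s)) is false.
    At m: not (r or (not s or s)) is false.
  So Dia not (r or (not s or s)) is false at y.
Satisfying worlds: none.

0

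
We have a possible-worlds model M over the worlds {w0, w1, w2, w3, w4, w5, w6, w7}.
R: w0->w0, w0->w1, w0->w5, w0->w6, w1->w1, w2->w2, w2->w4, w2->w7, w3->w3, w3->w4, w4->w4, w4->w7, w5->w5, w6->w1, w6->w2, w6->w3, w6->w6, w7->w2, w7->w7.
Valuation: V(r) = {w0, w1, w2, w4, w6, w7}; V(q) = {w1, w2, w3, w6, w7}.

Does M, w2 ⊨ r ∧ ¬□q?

At w2: r is true, ¬□q is true, so r ∧ ¬□q is true.
  At w2: □q is false, so ¬□q is true.
    At w2: □q requires q at every successor {w2, w4, w7}.
      q fails at w4, so □q is false at w2.

Yes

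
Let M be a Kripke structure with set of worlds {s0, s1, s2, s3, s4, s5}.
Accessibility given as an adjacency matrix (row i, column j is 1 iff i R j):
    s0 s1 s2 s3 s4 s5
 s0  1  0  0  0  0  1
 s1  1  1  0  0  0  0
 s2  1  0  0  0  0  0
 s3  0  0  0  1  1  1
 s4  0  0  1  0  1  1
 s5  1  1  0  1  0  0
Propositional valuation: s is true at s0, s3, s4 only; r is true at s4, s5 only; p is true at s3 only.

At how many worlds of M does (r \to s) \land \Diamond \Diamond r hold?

Let φ = (r \to s) \land \Diamond \Diamond r. Evaluate φ at each world:
  s0 (successors {s0, s5}): φ is true.
  s1 (successors {s0, s1}): φ is true.
  s2 (successors {s0}): φ is true.
  s3 (successors {s3, s4, s5}): φ is true.
  s4 (successors {s2, s4, s5}): φ is true.
  s5 (successors {s0, s1, s3}): φ is false.
For instance, at s1:
  At s1: r \to s is true, \Diamond \Diamond r is true, so (r \to s) \land \Diamond \Diamond r is true.
    At s1: \Diamond \Diamond r requires \Diamond r at some successor in {s0, s1}.
      \Diamond r holds at s0, so \Diamond \Diamond r is true at s1.
Satisfying worlds: {s0, s1, s2, s3, s4}

5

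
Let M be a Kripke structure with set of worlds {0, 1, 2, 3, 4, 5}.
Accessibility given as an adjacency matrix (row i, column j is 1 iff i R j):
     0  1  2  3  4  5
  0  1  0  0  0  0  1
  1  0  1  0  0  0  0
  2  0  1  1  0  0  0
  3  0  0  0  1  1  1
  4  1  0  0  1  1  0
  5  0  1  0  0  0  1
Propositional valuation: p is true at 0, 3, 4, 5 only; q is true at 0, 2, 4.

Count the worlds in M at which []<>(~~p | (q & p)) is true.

Let φ = []<>(~~p | (q & p)). Evaluate φ at each world:
  0 (successors {0, 5}): φ is true.
  1 (successors {1}): φ is false.
  2 (successors {1, 2}): φ is false.
  3 (successors {3, 4, 5}): φ is true.
  4 (successors {0, 3, 4}): φ is true.
  5 (successors {1, 5}): φ is false.
For instance, at 5:
  At 5: []<>(~~p | (q & p)) requires <>(~~p | (q & p)) at every successor {1, 5}.
    <>(~~p | (q & p)) fails at 1, so []<>(~~p | (q & p)) is false at 5.
      At 1: <>(~~p | (q & p)) requires ~~p | (q & p) at some successor in {1}.
        At 1: ~~p | (q & p) is false.
      So <>(~~p | (q & p)) is false at 1.
Satisfying worlds: {0, 3, 4}

3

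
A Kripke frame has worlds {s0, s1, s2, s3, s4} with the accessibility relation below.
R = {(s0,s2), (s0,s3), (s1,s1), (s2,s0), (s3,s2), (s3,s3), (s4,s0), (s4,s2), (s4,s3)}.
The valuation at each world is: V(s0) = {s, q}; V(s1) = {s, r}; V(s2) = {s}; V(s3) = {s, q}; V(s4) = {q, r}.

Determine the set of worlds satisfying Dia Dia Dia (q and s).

Let φ = Dia Dia Dia (q and s). Evaluate φ at each world:
  s0 (successors {s2, s3}): φ is true.
  s1 (successors {s1}): φ is false.
  s2 (successors {s0}): φ is true.
  s3 (successors {s2, s3}): φ is true.
  s4 (successors {s0, s2, s3}): φ is true.
For instance, at s2:
  At s2: Dia Dia Dia (q and s) requires Dia Dia (q and s) at some successor in {s0}.
    Dia Dia (q and s) holds at s0, so Dia Dia Dia (q and s) is true at s2.
      At s0: Dia Dia (q and s) requires Dia (q and s) at some successor in {s2, s3}.
        Dia (q and s) holds at s2, so Dia Dia (q and s) is true at s0.
Satisfying worlds: {s0, s2, s3, s4}

s0, s2, s3, s4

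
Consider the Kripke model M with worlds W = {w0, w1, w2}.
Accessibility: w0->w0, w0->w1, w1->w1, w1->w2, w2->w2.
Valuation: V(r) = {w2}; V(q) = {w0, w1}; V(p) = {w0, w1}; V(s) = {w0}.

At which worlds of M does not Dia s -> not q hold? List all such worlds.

w0, w2

Let φ = not Dia s -> not q. Evaluate φ at each world:
  w0 (successors {w0, w1}): φ is true.
  w1 (successors {w1, w2}): φ is false.
  w2 (successors {w2}): φ is true.
For instance, at w0:
  At w0: not Dia s is false, not q is false, so not Dia s -> not q is true.
    At w0: Dia s is true, so not Dia s is false.
      At w0: Dia s requires s at some successor in {w0, w1}.
        s holds at w0, so Dia s is true at w0.
Satisfying worlds: {w0, w2}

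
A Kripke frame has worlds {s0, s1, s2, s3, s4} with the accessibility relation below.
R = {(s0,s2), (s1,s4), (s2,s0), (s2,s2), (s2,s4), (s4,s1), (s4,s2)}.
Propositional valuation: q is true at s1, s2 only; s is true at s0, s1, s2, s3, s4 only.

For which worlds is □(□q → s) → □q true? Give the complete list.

s0, s3, s4

Recall that □ψ holds at a world iff ψ holds at every accessible world, and ◇ψ holds iff ψ holds at some accessible world.
Let φ = □(□q → s) → □q. Evaluate φ at each world:
  s0 (successors {s2}): φ is true.
  s1 (successors {s4}): φ is false.
  s2 (successors {s0, s2, s4}): φ is false.
  s3 (successors ∅): φ is true.
  s4 (successors {s1, s2}): φ is true.
For instance, at s1:
  At s1: □(□q → s) is true, □q is false, so □(□q → s) → □q is false.
    At s1: □(□q → s) requires □q → s at every successor {s4}.
      At s4: □q → s is true.
    So □(□q → s) is true at s1.
    At s1: □q requires q at every successor {s4}.
      q fails at s4, so □q is false at s1.
Satisfying worlds: {s0, s3, s4}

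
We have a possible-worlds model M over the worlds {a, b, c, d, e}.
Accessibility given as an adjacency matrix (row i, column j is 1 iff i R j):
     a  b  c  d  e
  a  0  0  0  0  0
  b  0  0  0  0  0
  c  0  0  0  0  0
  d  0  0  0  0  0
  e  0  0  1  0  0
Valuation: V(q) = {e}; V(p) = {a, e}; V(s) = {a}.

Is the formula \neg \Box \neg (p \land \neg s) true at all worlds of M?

Let φ = \neg \Box \neg (p \land \neg s). Evaluate φ at each world:
  a (successors ∅): φ is false.
  b (successors ∅): φ is false.
  c (successors ∅): φ is false.
  d (successors ∅): φ is false.
  e (successors {c}): φ is false.
Detail at a (counterexample):
  At a: \Box \neg (p \land \neg s) is true, so \neg \Box \neg (p \land \neg s) is false.
    At a: no accessible worlds, so \Box \neg (p \land \neg s) holds vacuously.

No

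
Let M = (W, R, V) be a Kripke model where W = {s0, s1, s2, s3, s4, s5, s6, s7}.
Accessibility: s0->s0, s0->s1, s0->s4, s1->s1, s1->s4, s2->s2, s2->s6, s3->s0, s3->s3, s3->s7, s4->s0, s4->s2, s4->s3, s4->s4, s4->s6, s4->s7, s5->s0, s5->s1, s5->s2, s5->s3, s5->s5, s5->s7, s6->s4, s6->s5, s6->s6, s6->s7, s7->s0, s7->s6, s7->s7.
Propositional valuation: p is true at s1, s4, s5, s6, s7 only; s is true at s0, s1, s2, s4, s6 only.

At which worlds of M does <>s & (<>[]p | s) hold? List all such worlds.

s0, s1, s2, s4, s5, s6, s7

Let φ = <>s & (<>[]p | s). Evaluate φ at each world:
  s0 (successors {s0, s1, s4}): φ is true.
  s1 (successors {s1, s4}): φ is true.
  s2 (successors {s2, s6}): φ is true.
  s3 (successors {s0, s3, s7}): φ is false.
  s4 (successors {s0, s2, s3, s4, s6, s7}): φ is true.
  s5 (successors {s0, s1, s2, s3, s5, s7}): φ is true.
  s6 (successors {s4, s5, s6, s7}): φ is true.
  s7 (successors {s0, s6, s7}): φ is true.
For instance, at s4:
  At s4: <>s is true, <>[]p | s is true, so <>s & (<>[]p | s) is true.
    At s4: <>s requires s at some successor in {s0, s2, s3, s4, s6, s7}.
      s holds at s0, so <>s is true at s4.
    At s4: <>[]p is true, s is true, so <>[]p | s is true.
      At s4: <>[]p requires []p at some successor in {s0, s2, s3, s4, s6, s7}.
        []p holds at s6, so <>[]p is true at s4.
Satisfying worlds: {s0, s1, s2, s4, s5, s6, s7}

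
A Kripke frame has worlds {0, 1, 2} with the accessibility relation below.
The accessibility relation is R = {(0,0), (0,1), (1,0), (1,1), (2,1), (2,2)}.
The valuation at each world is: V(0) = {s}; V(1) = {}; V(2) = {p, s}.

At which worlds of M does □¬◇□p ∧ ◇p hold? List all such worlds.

Let φ = □¬◇□p ∧ ◇p. Evaluate φ at each world:
  0 (successors {0, 1}): φ is false.
  1 (successors {0, 1}): φ is false.
  2 (successors {1, 2}): φ is true.
For instance, at 1:
  At 1: □¬◇□p is true, ◇p is false, so □¬◇□p ∧ ◇p is false.
    At 1: □¬◇□p requires ¬◇□p at every successor {0, 1}.
      At 0: ¬◇□p is true.
      At 1: ¬◇□p is true.
    So □¬◇□p is true at 1.
    At 1: ◇p requires p at some successor in {0, 1}.
      At 0: p is false.
      At 1: p is false.
    So ◇p is false at 1.
Satisfying worlds: {2}

2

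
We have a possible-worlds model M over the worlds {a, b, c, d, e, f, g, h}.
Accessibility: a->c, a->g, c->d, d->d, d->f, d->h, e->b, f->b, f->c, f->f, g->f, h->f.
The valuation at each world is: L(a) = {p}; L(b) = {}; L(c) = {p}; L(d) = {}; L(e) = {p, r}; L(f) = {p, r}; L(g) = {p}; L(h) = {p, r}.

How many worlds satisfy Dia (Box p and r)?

1

Recall that Box ψ holds at a world iff ψ holds at every accessible world, and Dia ψ holds iff ψ holds at some accessible world.
Let φ = Dia (Box p and r). Evaluate φ at each world:
  a (successors {c, g}): φ is false.
  b (successors ∅): φ is false.
  c (successors {d}): φ is false.
  d (successors {d, f, h}): φ is true.
  e (successors {b}): φ is false.
  f (successors {b, c, f}): φ is false.
  g (successors {f}): φ is false.
  h (successors {f}): φ is false.
For instance, at f:
  At f: Dia (Box p and r) requires Box p and r at some successor in {b, c, f}.
    At b: Box p and r is false.
    At c: Box p and r is false.
    At f: Box p and r is false.
  So Dia (Box p and r) is false at f.
Satisfying worlds: {d}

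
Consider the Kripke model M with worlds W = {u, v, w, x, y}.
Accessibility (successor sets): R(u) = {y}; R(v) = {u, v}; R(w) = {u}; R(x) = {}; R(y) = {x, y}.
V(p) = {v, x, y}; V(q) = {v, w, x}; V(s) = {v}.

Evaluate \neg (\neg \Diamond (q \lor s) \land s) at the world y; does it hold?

At y: \neg \Diamond (q \lor s) \land s is false, so \neg (\neg \Diamond (q \lor s) \land s) is true.
  At y: \neg \Diamond (q \lor s) is false, s is false, so \neg \Diamond (q \lor s) \land s is false.
    At y: \Diamond (q \lor s) is true, so \neg \Diamond (q \lor s) is false.
      At y: \Diamond (q \lor s) requires q \lor s at some successor in {x, y}.
        q \lor s holds at x, so \Diamond (q \lor s) is true at y.

Yes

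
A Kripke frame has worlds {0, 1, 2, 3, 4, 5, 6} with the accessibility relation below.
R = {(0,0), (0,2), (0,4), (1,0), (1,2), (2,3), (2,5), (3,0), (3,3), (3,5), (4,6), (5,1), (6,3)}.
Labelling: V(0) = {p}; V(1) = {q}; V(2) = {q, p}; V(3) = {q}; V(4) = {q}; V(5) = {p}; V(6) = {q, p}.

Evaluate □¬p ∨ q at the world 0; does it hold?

Recall that □ψ holds at a world iff ψ holds at every accessible world, and ◇ψ holds iff ψ holds at some accessible world.
At 0: □¬p is false, q is false, so □¬p ∨ q is false.
  At 0: □¬p requires ¬p at every successor {0, 2, 4}.
    ¬p fails at 0, so □¬p is false at 0.

No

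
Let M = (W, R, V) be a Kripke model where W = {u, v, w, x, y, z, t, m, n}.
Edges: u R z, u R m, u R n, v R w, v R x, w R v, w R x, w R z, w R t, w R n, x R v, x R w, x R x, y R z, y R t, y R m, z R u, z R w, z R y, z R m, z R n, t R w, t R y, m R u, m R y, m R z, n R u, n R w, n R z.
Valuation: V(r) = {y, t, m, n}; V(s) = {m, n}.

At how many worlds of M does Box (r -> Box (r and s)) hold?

3

Let φ = Box (r -> Box (r and s)). Evaluate φ at each world:
  u (successors {z, m, n}): φ is false.
  v (successors {w, x}): φ is true.
  w (successors {v, x, z, t, n}): φ is false.
  x (successors {v, w, x}): φ is true.
  y (successors {z, t, m}): φ is false.
  z (successors {u, w, y, m, n}): φ is false.
  t (successors {w, y}): φ is false.
  m (successors {u, y, z}): φ is false.
  n (successors {u, w, z}): φ is true.
For instance, at w:
  At w: Box (r -> Box (r and s)) requires r -> Box (r and s) at every successor {v, x, z, t, n}.
    r -> Box (r and s) fails at t, so Box (r -> Box (r and s)) is false at w.
      At t: r is true, Box (r and s) is false, so r -> Box (r and s) is false.
Satisfying worlds: {v, x, n}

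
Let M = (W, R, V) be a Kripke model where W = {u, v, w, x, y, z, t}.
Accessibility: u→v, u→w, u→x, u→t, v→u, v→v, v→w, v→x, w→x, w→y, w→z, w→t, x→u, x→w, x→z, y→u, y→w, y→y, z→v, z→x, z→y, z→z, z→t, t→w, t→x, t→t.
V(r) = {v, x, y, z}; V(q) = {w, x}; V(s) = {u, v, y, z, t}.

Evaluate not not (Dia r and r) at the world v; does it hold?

At v: not (Dia r and r) is false, so not not (Dia r and r) is true.
  At v: Dia r and r is true, so not (Dia r and r) is false.
    At v: Dia r is true, r is true, so Dia r and r is true.
      At v: Dia r requires r at some successor in {u, v, w, x}.
        r holds at v, so Dia r is true at v.

Yes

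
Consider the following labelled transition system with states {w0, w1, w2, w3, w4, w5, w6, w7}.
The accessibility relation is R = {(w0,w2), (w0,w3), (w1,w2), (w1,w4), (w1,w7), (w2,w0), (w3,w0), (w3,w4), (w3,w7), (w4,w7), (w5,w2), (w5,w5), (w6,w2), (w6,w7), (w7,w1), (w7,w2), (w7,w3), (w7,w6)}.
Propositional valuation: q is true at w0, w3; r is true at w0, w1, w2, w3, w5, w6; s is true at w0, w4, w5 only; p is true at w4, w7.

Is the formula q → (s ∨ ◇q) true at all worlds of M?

Let φ = q → (s ∨ ◇q). Evaluate φ at each world:
  w0 (successors {w2, w3}): φ is true.
  w1 (successors {w2, w4, w7}): φ is true.
  w2 (successors {w0}): φ is true.
  w3 (successors {w0, w4, w7}): φ is true.
  w4 (successors {w7}): φ is true.
  w5 (successors {w2, w5}): φ is true.
  w6 (successors {w2, w7}): φ is true.
  w7 (successors {w1, w2, w3, w6}): φ is true.
For instance, at w5:
  At w5: q is false, s ∨ ◇q is true, so q → (s ∨ ◇q) is true.
    At w5: s is true, ◇q is false, so s ∨ ◇q is true.
      At w5: ◇q requires q at some successor in {w2, w5}.
        At w2: q is false.
        At w5: q is false.
      So ◇q is false at w5.

Yes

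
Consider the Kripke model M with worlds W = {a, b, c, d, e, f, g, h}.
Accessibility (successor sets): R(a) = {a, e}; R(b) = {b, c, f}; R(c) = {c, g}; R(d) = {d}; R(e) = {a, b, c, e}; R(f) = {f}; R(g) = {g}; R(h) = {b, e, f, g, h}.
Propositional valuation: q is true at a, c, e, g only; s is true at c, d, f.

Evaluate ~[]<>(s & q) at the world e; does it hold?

Yes

At e: []<>(s & q) is false, so ~[]<>(s & q) is true.
  At e: []<>(s & q) requires <>(s & q) at every successor {a, b, c, e}.
    <>(s & q) fails at a, so []<>(s & q) is false at e.
      At a: <>(s & q) requires s & q at some successor in {a, e}.
        At a: s & q is false.
        At e: s & q is false.
      So <>(s & q) is false at a.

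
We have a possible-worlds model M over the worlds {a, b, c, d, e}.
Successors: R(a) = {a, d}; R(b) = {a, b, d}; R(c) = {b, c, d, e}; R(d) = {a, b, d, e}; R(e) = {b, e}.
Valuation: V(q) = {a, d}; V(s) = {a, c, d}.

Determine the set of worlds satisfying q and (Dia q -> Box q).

a

Let φ = q and (Dia q -> Box q). Evaluate φ at each world:
  a (successors {a, d}): φ is true.
  b (successors {a, b, d}): φ is false.
  c (successors {b, c, d, e}): φ is false.
  d (successors {a, b, d, e}): φ is false.
  e (successors {b, e}): φ is false.
For instance, at c:
  At c: q is false, Dia q -> Box q is false, so q and (Dia q -> Box q) is false.
    At c: Dia q is true, Box q is false, so Dia q -> Box q is false.
      At c: Dia q requires q at some successor in {b, c, d, e}.
        q holds at d, so Dia q is true at c.
      At c: Box q requires q at every successor {b, c, d, e}.
        q fails at b, so Box q is false at c.
Satisfying worlds: {a}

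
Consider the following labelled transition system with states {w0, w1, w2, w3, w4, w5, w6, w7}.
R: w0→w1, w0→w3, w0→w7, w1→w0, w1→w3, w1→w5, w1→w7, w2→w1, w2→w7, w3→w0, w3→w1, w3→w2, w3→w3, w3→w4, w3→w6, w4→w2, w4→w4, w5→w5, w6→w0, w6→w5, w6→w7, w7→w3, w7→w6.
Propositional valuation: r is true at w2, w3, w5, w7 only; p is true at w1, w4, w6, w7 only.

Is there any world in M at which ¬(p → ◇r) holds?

No

Let φ = ¬(p → ◇r). Evaluate φ at each world:
  w0 (successors {w1, w3, w7}): φ is false.
  w1 (successors {w0, w3, w5, w7}): φ is false.
  w2 (successors {w1, w7}): φ is false.
  w3 (successors {w0, w1, w2, w3, w4, w6}): φ is false.
  w4 (successors {w2, w4}): φ is false.
  w5 (successors {w5}): φ is false.
  w6 (successors {w0, w5, w7}): φ is false.
  w7 (successors {w3, w6}): φ is false.
For instance, at w4:
  At w4: p → ◇r is true, so ¬(p → ◇r) is false.
    At w4: p is true, ◇r is true, so p → ◇r is true.
      At w4: ◇r requires r at some successor in {w2, w4}.
        r holds at w2, so ◇r is true at w4.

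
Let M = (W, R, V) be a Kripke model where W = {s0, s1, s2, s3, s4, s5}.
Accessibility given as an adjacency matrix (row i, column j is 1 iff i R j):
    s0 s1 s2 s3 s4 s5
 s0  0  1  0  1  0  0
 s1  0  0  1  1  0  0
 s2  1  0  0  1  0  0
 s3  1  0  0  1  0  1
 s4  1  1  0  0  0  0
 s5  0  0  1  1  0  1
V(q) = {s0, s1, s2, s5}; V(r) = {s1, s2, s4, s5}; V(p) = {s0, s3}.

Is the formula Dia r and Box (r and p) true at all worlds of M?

No

Let φ = Dia r and Box (r and p). Evaluate φ at each world:
  s0 (successors {s1, s3}): φ is false.
  s1 (successors {s2, s3}): φ is false.
  s2 (successors {s0, s3}): φ is false.
  s3 (successors {s0, s3, s5}): φ is false.
  s4 (successors {s0, s1}): φ is false.
  s5 (successors {s2, s3, s5}): φ is false.
Detail at s0 (counterexample):
  At s0: Dia r is true, Box (r and p) is false, so Dia r and Box (r and p) is false.
    At s0: Dia r requires r at some successor in {s1, s3}.
      r holds at s1, so Dia r is true at s0.
    At s0: Box (r and p) requires r and p at every successor {s1, s3}.
      r and p fails at s1, so Box (r and p) is false at s0.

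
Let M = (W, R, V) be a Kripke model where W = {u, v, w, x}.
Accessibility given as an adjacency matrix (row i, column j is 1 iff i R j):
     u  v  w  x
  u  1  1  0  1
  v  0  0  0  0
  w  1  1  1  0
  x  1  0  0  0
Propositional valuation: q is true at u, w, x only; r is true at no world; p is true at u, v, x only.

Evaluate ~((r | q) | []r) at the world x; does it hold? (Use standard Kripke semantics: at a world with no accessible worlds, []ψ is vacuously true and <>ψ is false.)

No

At x: (r | q) | []r is true, so ~((r | q) | []r) is false.
  At x: r | q is true, []r is false, so (r | q) | []r is true.
    At x: []r requires r at every successor {u}.
      r fails at u, so []r is false at x.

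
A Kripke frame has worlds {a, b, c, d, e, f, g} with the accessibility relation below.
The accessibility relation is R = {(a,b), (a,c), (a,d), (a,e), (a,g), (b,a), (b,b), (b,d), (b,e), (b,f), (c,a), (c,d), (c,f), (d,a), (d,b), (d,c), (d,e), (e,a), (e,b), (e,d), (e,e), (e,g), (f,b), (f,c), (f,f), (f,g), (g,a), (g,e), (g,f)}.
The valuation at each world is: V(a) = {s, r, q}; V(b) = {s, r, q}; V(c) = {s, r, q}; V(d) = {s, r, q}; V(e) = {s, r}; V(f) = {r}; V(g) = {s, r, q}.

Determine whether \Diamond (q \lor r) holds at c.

Yes

At c: \Diamond (q \lor r) requires q \lor r at some successor in {a, d, f}.
  q \lor r holds at a, so \Diamond (q \lor r) is true at c.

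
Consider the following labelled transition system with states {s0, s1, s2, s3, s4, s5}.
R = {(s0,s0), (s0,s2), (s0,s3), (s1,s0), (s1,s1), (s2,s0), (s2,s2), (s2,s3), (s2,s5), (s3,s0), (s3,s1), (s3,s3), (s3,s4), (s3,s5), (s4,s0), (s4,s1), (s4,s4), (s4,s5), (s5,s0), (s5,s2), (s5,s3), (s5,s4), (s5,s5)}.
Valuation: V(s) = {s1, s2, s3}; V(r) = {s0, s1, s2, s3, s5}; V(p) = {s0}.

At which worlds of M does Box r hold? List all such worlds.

s0, s1, s2

Let φ = Box r. Evaluate φ at each world:
  s0 (successors {s0, s2, s3}): φ is true.
  s1 (successors {s0, s1}): φ is true.
  s2 (successors {s0, s2, s3, s5}): φ is true.
  s3 (successors {s0, s1, s3, s4, s5}): φ is false.
  s4 (successors {s0, s1, s4, s5}): φ is false.
  s5 (successors {s0, s2, s3, s4, s5}): φ is false.
For instance, at s1:
  At s1: Box r requires r at every successor {s0, s1}.
    At s0: r is true.
    At s1: r is true.
  So Box r is true at s1.
Satisfying worlds: {s0, s1, s2}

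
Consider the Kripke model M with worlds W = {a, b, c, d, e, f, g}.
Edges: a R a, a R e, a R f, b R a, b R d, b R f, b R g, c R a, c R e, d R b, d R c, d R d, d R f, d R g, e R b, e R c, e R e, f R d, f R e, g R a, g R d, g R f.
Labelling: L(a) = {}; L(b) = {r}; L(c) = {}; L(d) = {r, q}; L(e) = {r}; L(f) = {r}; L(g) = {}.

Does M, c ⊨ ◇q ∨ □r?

No

At c: ◇q is false, □r is false, so ◇q ∨ □r is false.
  At c: ◇q requires q at some successor in {a, e}.
    At a: q is false.
    At e: q is false.
  So ◇q is false at c.
  At c: □r requires r at every successor {a, e}.
    r fails at a, so □r is false at c.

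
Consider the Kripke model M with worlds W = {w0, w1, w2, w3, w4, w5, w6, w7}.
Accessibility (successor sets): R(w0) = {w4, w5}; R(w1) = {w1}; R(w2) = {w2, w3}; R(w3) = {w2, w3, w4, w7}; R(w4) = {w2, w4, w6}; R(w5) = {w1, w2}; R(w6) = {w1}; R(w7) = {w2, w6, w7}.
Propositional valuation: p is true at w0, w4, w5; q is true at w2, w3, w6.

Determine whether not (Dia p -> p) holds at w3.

Yes

At w3: Dia p -> p is false, so not (Dia p -> p) is true.
  At w3: Dia p is true, p is false, so Dia p -> p is false.
    At w3: Dia p requires p at some successor in {w2, w3, w4, w7}.
      p holds at w4, so Dia p is true at w3.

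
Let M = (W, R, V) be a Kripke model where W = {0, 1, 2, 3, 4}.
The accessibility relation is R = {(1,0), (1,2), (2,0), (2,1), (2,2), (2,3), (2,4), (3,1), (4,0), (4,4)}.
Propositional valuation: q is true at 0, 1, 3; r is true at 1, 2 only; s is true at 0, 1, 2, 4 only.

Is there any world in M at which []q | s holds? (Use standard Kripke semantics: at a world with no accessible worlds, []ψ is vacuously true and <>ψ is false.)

Yes

Let φ = []q | s. Evaluate φ at each world:
  0 (successors ∅): φ is true.
  1 (successors {0, 2}): φ is true.
  2 (successors {0, 1, 2, 3, 4}): φ is true.
  3 (successors {1}): φ is true.
  4 (successors {0, 4}): φ is true.
Detail at 0 (witness):
  At 0: []q is true, s is true, so []q | s is true.
    At 0: no accessible worlds, so []q holds vacuously.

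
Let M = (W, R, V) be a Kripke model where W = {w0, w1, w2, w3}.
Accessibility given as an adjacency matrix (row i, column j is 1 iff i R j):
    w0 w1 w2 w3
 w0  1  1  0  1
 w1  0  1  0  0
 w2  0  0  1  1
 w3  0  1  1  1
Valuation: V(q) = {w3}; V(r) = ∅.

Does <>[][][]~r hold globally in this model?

Yes

Let φ = <>[][][]~r. Evaluate φ at each world:
  w0 (successors {w0, w1, w3}): φ is true.
  w1 (successors {w1}): φ is true.
  w2 (successors {w2, w3}): φ is true.
  w3 (successors {w1, w2, w3}): φ is true.
For instance, at w3:
  At w3: <>[][][]~r requires [][][]~r at some successor in {w1, w2, w3}.
    [][][]~r holds at w1, so <>[][][]~r is true at w3.
      At w1: [][][]~r requires [][]~r at every successor {w1}.
        At w1: [][]~r is true.
      So [][][]~r is true at w1.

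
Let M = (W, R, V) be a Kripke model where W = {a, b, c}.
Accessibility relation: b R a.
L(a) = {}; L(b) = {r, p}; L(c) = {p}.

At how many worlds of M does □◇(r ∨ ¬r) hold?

Let φ = □◇(r ∨ ¬r). Evaluate φ at each world:
  a (successors ∅): φ is true.
  b (successors {a}): φ is false.
  c (successors ∅): φ is true.
For instance, at b:
  At b: □◇(r ∨ ¬r) requires ◇(r ∨ ¬r) at every successor {a}.
    ◇(r ∨ ¬r) fails at a, so □◇(r ∨ ¬r) is false at b.
      At a: no accessible worlds, so ◇(r ∨ ¬r) is false.
Satisfying worlds: {a, c}

2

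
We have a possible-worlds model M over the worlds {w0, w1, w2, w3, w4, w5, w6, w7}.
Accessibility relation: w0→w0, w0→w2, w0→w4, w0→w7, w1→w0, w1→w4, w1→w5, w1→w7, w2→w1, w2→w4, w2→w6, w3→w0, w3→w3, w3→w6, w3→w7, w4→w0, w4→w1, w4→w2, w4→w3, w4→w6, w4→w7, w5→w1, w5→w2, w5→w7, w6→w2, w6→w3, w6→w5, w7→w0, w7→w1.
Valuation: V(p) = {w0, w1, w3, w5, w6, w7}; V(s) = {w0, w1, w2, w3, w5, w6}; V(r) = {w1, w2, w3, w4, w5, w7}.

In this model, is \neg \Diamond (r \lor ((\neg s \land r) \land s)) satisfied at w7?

At w7: \Diamond (r \lor ((\neg s \land r) \land s)) is true, so \neg \Diamond (r \lor ((\neg s \land r) \land s)) is false.
  At w7: \Diamond (r \lor ((\neg s \land r) \land s)) requires r \lor ((\neg s \land r) \land s) at some successor in {w0, w1}.
    r \lor ((\neg s \land r) \land s) holds at w1, so \Diamond (r \lor ((\neg s \land r) \land s)) is true at w7.

No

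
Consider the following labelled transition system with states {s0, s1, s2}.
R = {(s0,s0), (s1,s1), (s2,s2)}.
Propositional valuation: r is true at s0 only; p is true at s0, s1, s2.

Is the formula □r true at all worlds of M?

Let φ = □r. Evaluate φ at each world:
  s0 (successors {s0}): φ is true.
  s1 (successors {s1}): φ is false.
  s2 (successors {s2}): φ is false.
Detail at s1 (counterexample):
  At s1: □r requires r at every successor {s1}.
    r fails at s1, so □r is false at s1.

No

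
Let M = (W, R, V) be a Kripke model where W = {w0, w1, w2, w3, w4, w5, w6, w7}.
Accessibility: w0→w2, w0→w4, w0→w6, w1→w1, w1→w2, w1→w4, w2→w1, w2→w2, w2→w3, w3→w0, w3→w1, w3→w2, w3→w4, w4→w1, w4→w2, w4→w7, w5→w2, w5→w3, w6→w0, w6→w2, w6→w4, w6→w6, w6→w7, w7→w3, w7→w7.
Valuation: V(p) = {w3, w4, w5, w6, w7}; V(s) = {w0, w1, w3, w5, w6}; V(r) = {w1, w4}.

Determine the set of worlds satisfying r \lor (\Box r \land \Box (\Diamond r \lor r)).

Let φ = r \lor (\Box r \land \Box (\Diamond r \lor r)). Evaluate φ at each world:
  w0 (successors {w2, w4, w6}): φ is false.
  w1 (successors {w1, w2, w4}): φ is true.
  w2 (successors {w1, w2, w3}): φ is false.
  w3 (successors {w0, w1, w2, w4}): φ is false.
  w4 (successors {w1, w2, w7}): φ is true.
  w5 (successors {w2, w3}): φ is false.
  w6 (successors {w0, w2, w4, w6, w7}): φ is false.
  w7 (successors {w3, w7}): φ is false.
For instance, at w6:
  At w6: r is false, \Box r \land \Box (\Diamond r \lor r) is false, so r \lor (\Box r \land \Box (\Diamond r \lor r)) is false.
    At w6: \Box r is false, \Box (\Diamond r \lor r) is false, so \Box r \land \Box (\Diamond r \lor r) is false.
      At w6: \Box r requires r at every successor {w0, w2, w4, w6, w7}.
        r fails at w0, so \Box r is false at w6.
      At w6: \Box (\Diamond r \lor r) requires \Diamond r \lor r at every successor {w0, w2, w4, w6, w7}.
        \Diamond r \lor r fails at w7, so \Box (\Diamond r \lor r) is false at w6.
Satisfying worlds: {w1, w4}

w1, w4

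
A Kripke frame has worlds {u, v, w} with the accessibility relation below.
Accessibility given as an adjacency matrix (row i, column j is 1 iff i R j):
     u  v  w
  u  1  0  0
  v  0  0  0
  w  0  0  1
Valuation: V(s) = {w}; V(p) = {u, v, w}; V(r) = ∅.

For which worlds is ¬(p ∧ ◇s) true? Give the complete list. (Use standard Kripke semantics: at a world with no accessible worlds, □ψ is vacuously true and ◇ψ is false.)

u, v

Recall that ◇ψ holds at a world iff ψ holds at some accessible world.
Let φ = ¬(p ∧ ◇s). Evaluate φ at each world:
  u (successors {u}): φ is true.
  v (successors ∅): φ is true.
  w (successors {w}): φ is false.
For instance, at u:
  At u: p ∧ ◇s is false, so ¬(p ∧ ◇s) is true.
    At u: p is true, ◇s is false, so p ∧ ◇s is false.
      At u: ◇s requires s at some successor in {u}.
        At u: s is false.
      So ◇s is false at u.
Satisfying worlds: {u, v}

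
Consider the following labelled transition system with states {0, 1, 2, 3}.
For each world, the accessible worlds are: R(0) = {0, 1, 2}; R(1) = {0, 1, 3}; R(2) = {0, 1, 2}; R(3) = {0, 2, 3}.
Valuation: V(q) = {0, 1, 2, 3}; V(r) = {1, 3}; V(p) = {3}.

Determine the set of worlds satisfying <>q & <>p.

1, 3

Let φ = <>q & <>p. Evaluate φ at each world:
  0 (successors {0, 1, 2}): φ is false.
  1 (successors {0, 1, 3}): φ is true.
  2 (successors {0, 1, 2}): φ is false.
  3 (successors {0, 2, 3}): φ is true.
For instance, at 0:
  At 0: <>q is true, <>p is false, so <>q & <>p is false.
    At 0: <>q requires q at some successor in {0, 1, 2}.
      q holds at 0, so <>q is true at 0.
    At 0: <>p requires p at some successor in {0, 1, 2}.
      At 0: p is false.
      At 1: p is false.
      At 2: p is false.
    So <>p is false at 0.
Satisfying worlds: {1, 3}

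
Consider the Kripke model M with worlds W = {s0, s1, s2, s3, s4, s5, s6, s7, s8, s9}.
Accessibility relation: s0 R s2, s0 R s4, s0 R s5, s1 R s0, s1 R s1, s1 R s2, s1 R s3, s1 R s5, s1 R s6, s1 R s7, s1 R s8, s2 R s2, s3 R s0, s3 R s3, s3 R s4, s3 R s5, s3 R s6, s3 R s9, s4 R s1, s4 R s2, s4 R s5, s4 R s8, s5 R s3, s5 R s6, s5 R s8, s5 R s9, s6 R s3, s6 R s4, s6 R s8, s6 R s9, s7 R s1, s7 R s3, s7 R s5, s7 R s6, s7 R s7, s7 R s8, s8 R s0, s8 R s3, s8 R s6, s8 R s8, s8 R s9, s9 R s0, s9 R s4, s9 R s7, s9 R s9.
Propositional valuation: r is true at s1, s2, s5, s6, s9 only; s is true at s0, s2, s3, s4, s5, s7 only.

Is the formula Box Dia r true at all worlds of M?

Recall that Box ψ holds at a world iff ψ holds at every accessible world, and Dia ψ holds iff ψ holds at some accessible world.
Let φ = Box Dia r. Evaluate φ at each world:
  s0 (successors {s2, s4, s5}): φ is true.
  s1 (successors {s0, s1, s2, s3, s5, s6, s7, s8}): φ is true.
  s2 (successors {s2}): φ is true.
  s3 (successors {s0, s3, s4, s5, s6, s9}): φ is true.
  s4 (successors {s1, s2, s5, s8}): φ is true.
  s5 (successors {s3, s6, s8, s9}): φ is true.
  s6 (successors {s3, s4, s8, s9}): φ is true.
  s7 (successors {s1, s3, s5, s6, s7, s8}): φ is true.
  s8 (successors {s0, s3, s6, s8, s9}): φ is true.
  s9 (successors {s0, s4, s7, s9}): φ is true.
For instance, at s0:
  At s0: Box Dia r requires Dia r at every successor {s2, s4, s5}.
      At s2: Dia r requires r at some successor in {s2}.
        r holds at s2, so Dia r is true at s2.
      At s4: Dia r requires r at some successor in {s1, s2, s5, s8}.
        r holds at s1, so Dia r is true at s4.
      At s5: Dia r requires r at some successor in {s3, s6, s8, s9}.
        r holds at s6, so Dia r is true at s5.
  So Box Dia r is true at s0.

Yes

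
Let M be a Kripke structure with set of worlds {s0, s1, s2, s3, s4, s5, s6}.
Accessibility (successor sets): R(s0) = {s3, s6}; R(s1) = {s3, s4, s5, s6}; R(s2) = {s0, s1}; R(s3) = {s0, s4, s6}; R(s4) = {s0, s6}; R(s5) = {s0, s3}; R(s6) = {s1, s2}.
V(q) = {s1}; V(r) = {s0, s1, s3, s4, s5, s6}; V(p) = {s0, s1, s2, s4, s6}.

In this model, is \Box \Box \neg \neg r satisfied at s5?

At s5: \Box \Box \neg \neg r requires \Box \neg \neg r at every successor {s0, s3}.
    At s0: \Box \neg \neg r requires \neg \neg r at every successor {s3, s6}.
      At s3: \neg \neg r is true.
      At s6: \neg \neg r is true.
    So \Box \neg \neg r is true at s0.
    At s3: \Box \neg \neg r requires \neg \neg r at every successor {s0, s4, s6}.
      At s0: \neg \neg r is true.
      At s4: \neg \neg r is true.
      At s6: \neg \neg r is true.
    So \Box \neg \neg r is true at s3.
So \Box \Box \neg \neg r is true at s5.

Yes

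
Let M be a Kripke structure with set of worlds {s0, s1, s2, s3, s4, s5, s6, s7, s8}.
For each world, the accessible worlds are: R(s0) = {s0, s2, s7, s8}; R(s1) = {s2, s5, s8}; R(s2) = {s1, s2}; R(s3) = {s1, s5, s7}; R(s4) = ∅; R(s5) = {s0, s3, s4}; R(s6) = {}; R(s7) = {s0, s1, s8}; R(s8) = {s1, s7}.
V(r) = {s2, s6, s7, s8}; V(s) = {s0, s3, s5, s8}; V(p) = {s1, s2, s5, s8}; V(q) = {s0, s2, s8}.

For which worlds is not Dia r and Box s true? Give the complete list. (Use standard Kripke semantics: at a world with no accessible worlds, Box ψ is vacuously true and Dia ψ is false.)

s4, s6

Let φ = not Dia r and Box s. Evaluate φ at each world:
  s0 (successors {s0, s2, s7, s8}): φ is false.
  s1 (successors {s2, s5, s8}): φ is false.
  s2 (successors {s1, s2}): φ is false.
  s3 (successors {s1, s5, s7}): φ is false.
  s4 (successors ∅): φ is true.
  s5 (successors {s0, s3, s4}): φ is false.
  s6 (successors ∅): φ is true.
  s7 (successors {s0, s1, s8}): φ is false.
  s8 (successors {s1, s7}): φ is false.
For instance, at s7:
  At s7: not Dia r is false, Box s is false, so not Dia r and Box s is false.
    At s7: Dia r is true, so not Dia r is false.
      At s7: Dia r requires r at some successor in {s0, s1, s8}.
        r holds at s8, so Dia r is true at s7.
    At s7: Box s requires s at every successor {s0, s1, s8}.
      s fails at s1, so Box s is false at s7.
Satisfying worlds: {s4, s6}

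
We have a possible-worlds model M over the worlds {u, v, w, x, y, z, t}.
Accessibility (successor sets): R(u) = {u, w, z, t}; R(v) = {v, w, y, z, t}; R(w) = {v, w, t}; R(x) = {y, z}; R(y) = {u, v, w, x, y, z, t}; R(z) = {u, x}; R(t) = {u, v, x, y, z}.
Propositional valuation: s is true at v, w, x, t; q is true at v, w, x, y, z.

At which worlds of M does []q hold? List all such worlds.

x

Let φ = []q. Evaluate φ at each world:
  u (successors {u, w, z, t}): φ is false.
  v (successors {v, w, y, z, t}): φ is false.
  w (successors {v, w, t}): φ is false.
  x (successors {y, z}): φ is true.
  y (successors {u, v, w, x, y, z, t}): φ is false.
  z (successors {u, x}): φ is false.
  t (successors {u, v, x, y, z}): φ is false.
For instance, at t:
  At t: []q requires q at every successor {u, v, x, y, z}.
    q fails at u, so []q is false at t.
Satisfying worlds: {x}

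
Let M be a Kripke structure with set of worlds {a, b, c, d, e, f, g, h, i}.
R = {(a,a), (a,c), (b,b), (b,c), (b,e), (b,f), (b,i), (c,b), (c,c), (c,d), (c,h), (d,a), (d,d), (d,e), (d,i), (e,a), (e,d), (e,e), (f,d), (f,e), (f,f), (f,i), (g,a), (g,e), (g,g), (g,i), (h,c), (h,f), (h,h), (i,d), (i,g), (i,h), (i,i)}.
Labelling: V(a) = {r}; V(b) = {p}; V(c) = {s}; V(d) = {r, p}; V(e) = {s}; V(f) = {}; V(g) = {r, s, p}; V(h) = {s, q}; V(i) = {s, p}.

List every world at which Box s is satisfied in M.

none

Let φ = Box s. Evaluate φ at each world:
  a (successors {a, c}): φ is false.
  b (successors {b, c, e, f, i}): φ is false.
  c (successors {b, c, d, h}): φ is false.
  d (successors {a, d, e, i}): φ is false.
  e (successors {a, d, e}): φ is false.
  f (successors {d, e, f, i}): φ is false.
  g (successors {a, e, g, i}): φ is false.
  h (successors {c, f, h}): φ is false.
  i (successors {d, g, h, i}): φ is false.
For instance, at a:
  At a: Box s requires s at every successor {a, c}.
    s fails at a, so Box s is false at a.
Satisfying worlds: none.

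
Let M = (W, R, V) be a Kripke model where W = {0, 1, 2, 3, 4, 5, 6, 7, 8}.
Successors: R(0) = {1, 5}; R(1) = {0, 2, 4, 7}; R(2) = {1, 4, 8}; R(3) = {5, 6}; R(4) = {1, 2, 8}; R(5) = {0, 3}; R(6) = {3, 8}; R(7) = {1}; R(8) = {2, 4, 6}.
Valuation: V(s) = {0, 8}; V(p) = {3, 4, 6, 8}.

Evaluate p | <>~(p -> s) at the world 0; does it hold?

No

Recall that <>ψ holds at a world iff ψ holds at some accessible world.
At 0: p is false, <>~(p -> s) is false, so p | <>~(p -> s) is false.
  At 0: <>~(p -> s) requires ~(p -> s) at some successor in {1, 5}.
    At 1: ~(p -> s) is false.
    At 5: ~(p -> s) is false.
  So <>~(p -> s) is false at 0.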